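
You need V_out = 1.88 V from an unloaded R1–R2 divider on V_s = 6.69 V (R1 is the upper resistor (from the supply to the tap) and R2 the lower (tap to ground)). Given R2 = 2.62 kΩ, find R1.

Required fraction k = V_out/V_s = 0.2810.
Rearranging, R1 = R2·(1−k)/k = 2.62 × 2.559 = 6.703 kΩ.

R1 ≈ 6.70 kΩ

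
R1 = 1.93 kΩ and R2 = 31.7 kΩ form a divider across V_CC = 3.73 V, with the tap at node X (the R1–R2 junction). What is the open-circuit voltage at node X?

With X open, the divider is unloaded: V_th = 3.73 × 31.7/33.63 = 3.516 V.

V_th ≈ 3.52 V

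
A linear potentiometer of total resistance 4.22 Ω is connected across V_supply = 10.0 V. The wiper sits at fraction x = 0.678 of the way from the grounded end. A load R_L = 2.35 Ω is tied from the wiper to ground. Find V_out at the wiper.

Split the track: R_lower = x·R_p = 2.861 Ω, R_upper = (1−x)·R_p = 1.359 Ω.
Lower segment in parallel with the load: 2.861 ‖ 2.35 = 1.290 Ω.
V_out = 10.0 × 1.290/(1.359 + 1.290) = 4.871 V.

V_out ≈ 4.87 V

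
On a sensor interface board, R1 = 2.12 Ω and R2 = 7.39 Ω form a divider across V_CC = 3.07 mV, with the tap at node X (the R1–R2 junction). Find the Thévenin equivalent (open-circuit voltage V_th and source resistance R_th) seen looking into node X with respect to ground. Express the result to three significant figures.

Open-circuit (no load on X): V_th = V_CC · R2/(R1 + R2) = 3.07 × 7.39/(2.120 + 7.39) = 2.386 mV.
Zeroing V_CC shorts the top of R1 to ground, so R_th = R1 ‖ R2 = 1.647 Ω.

V_th ≈ 2.39 mV, R_th ≈ 1.65 Ω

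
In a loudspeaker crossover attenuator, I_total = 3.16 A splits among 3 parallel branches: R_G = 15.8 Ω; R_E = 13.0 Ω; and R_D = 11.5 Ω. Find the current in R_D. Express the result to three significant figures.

I ≈ 1.21 A

ΣG = 1/15.8 + 1/13.0 + 1/11.5 = 0.2272.
By the current-divider rule, I = I_total · G_k/ΣG = 3.16 × 0.3828 = 1.210 A.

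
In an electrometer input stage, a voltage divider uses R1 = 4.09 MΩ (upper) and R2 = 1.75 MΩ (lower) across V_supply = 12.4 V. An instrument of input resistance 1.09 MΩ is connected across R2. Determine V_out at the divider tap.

First combine the lower leg with the load: R2 ‖ R_L = 0.6717 MΩ.
Then V_out = V_supply · R2'/(R1 + R2') = 12.4 × 0.6717/4.762 = 1.749 V.

V_out ≈ 1.75 V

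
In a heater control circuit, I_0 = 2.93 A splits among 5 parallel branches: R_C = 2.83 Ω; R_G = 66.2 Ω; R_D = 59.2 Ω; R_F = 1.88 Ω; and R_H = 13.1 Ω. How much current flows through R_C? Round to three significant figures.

Conductances: ΣG = 1/2.83 + 1/66.2 + 1/59.2 + 1/1.88 + 1/13.1 = 0.9936 (1/Ω).
By the current-divider rule, I = I_0 · G_k/ΣG = 2.93 × 0.3556 = 1.042 A.

I ≈ 1.04 A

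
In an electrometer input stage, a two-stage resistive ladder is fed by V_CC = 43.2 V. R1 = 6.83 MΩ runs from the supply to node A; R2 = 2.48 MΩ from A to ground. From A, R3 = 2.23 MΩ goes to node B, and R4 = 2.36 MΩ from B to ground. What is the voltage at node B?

V_B ≈ 4.24 V

Node A sees R2 in parallel with the series input of stage 2, R3 + R4 = 4.590 MΩ.
Effective lower resistance at A: R2 ‖ 4.590 = 1.610 MΩ.
V_A = 43.2 × 1.610/(6.83 + 1.610) = 8.241 V.
Then the unloaded second divider: V_B = V_A × R4/(R3+R4) = 8.241 × 0.5142 = 4.237 V.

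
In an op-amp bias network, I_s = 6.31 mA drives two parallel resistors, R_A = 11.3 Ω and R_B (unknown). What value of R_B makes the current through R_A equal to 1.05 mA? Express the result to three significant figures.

R_B ≈ 2.26 Ω

Two-branch current divider: I_A = I_s · R_B/(R_A + R_B).
1.05/6.31 = R_B/(R_A + R_B) → R_B = R_A · (0.1664)/(1 − 0.1664) = 11.3 × 0.1996 = 2.256 Ω.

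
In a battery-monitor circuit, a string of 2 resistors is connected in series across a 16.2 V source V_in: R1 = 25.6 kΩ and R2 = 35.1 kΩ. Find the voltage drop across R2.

V ≈ 9.37 V

ΣR = 25.6 + 35.1 = 60.70 kΩ.
Voltage divider: V = V_in · (35.10 / 60.70) = 16.2 × 0.5783 = 9.368 V.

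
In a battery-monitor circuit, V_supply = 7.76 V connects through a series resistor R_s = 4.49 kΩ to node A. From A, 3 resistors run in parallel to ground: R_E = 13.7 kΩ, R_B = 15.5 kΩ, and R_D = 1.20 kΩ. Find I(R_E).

I ≈ 0.106 mA

Combine the parallel branches: R_p = (1/13.7 + 1/15.5 + 1/1.20)⁻¹ = 1.030 kΩ.
Node voltage V_A = V_supply · R_p/(R_s + R_p) = 7.76 × 0.1866 = 1.448 V.
Branch current I = V_A/R_E = 1.448/13.7 = 0.1057 mA.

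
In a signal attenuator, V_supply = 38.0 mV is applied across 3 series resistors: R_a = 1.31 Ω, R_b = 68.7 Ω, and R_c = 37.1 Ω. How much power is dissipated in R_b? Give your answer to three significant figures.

P ≈ 8.65 µW

Series current I = V_supply/ΣR = 38.0/107.1 = 0.3548 mA.
P = I²R = 0.1259 × 68.7 = 8.647 µW.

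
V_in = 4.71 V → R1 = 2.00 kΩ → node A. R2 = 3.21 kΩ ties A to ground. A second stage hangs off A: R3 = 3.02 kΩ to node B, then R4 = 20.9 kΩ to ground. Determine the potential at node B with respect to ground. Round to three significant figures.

V_B ≈ 2.41 V

The second stage (R3 + R4 = 23.92 kΩ) loads node A in parallel with R2.
Effective lower resistance at A: R2 ‖ 23.92 = 2.830 kΩ.
So V_A = 4.71 × 0.5859 = 2.760 V.
Stage 2 is unloaded, so V_B = V_A · R4/(R3+R4) = 2.760 × 20.9/23.92 = 2.411 V.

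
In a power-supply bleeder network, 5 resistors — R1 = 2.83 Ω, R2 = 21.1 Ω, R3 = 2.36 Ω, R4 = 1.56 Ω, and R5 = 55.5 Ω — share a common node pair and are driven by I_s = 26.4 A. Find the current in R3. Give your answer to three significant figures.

ΣG = 1/2.83 + 1/21.1 + 1/2.36 + 1/1.56 + 1/55.5 = 1.484.
By the current-divider rule, I = I_s · G_k/ΣG = 26.4 × 0.2856 = 7.540 A.

I ≈ 7.54 A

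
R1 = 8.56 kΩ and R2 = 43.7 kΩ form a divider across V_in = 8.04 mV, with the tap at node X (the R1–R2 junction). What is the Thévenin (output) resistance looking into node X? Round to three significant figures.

R_th ≈ 7.16 kΩ

With V_in suppressed (replaced by a short), R_th = R1 ‖ R2 = (8.560 × 43.7)/(8.560 + 43.7) = 7.158 kΩ.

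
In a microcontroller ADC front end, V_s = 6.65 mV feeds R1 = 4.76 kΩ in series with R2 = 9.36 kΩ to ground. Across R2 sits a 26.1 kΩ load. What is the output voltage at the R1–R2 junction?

V_out ≈ 3.93 mV

R2 ‖ R_L = (9.36 × 26.1)/(9.36 + 26.1) = 6.889 kΩ.
Voltage divider with the loaded lower leg: V_out = 6.65 × 6.889/(4.76 + 6.889) = 6.65 × 0.5914 = 3.933 mV.
(Unloaded it would be 4.41 mV; the load pulls it down.)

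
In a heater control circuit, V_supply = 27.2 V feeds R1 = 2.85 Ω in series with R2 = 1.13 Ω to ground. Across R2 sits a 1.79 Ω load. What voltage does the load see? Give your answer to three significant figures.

The load sits in parallel with R2, giving an effective lower resistance R2' = R2·R_L/(R2+R_L) = 0.6927 Ω.
Then V_out = V_supply · R2'/(R1 + R2') = 27.2 × 0.6927/3.543 = 5.318 V.
(Unloaded it would be 7.72 V; the load pulls it down.)

V_out ≈ 5.32 V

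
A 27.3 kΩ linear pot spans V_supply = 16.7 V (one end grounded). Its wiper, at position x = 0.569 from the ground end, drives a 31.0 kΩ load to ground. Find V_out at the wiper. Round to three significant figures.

The pot divides into 11.77 kΩ above the wiper and 15.53 kΩ below.
Lower segment in parallel with the load: 15.53 ‖ 31.0 = 10.35 kΩ.
Then V_out = V_supply · 10.35/(11.77 + 10.35) = 7.815 V.

V_out ≈ 7.81 V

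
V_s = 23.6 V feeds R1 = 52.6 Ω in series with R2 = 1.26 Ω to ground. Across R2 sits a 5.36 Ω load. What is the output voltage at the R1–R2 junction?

V_out ≈ 0.449 V

R2 ‖ R_L = (1.26 × 5.36)/(1.26 + 5.36) = 1.020 Ω.
Then V_out = V_s · R2'/(R1 + R2') = 23.6 × 1.020/53.62 = 0.4490 V.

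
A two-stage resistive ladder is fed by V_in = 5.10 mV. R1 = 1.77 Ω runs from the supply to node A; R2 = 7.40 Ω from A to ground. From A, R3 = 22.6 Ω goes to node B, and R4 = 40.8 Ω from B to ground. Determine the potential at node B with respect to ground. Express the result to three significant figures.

The second stage (R3 + R4 = 63.40 Ω) loads node A in parallel with R2.
Effective lower resistance at A: R2 ‖ 63.40 = 6.627 Ω.
So V_A = 5.10 × 0.7892 = 4.025 mV.
Then the unloaded second divider: V_B = V_A × R4/(R3+R4) = 4.025 × 0.6435 = 2.590 mV.

V_B ≈ 2.59 mV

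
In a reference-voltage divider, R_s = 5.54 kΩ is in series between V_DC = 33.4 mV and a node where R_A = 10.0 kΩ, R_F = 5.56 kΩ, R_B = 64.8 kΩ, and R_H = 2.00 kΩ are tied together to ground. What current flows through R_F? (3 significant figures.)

I ≈ 1.11 µA

Combine the parallel branches: R_p = (1/10.0 + 1/5.56 + 1/64.8 + 1/2.00)⁻¹ = 1.257 kΩ.
Node voltage V_A = V_DC · R_p/(R_s + R_p) = 33.4 × 0.1850 = 6.178 mV.
Branch current I = V_A/R_F = 6.178/5.56 = 1.111 µA.
(Check via current divider: I_total = 4.914 µA; share G_k/ΣG = 0.2262 → same result.)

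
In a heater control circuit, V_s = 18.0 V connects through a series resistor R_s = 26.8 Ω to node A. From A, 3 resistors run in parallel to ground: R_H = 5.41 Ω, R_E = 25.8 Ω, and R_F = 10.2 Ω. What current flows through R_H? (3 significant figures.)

I ≈ 0.346 A

Parallel bank: R_p = 1/(1/5.41 + 1/25.8 + 1/10.2) = 3.109 Ω.
Node voltage V_A = V_s · R_p/(R_s + R_p) = 18.0 × 0.1040 = 1.871 V.
I(R_H) = V_A / R_H = 1.871/5.41 = 0.3459 A.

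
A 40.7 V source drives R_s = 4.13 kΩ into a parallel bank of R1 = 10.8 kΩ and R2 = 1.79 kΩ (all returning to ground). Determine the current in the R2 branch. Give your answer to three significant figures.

I ≈ 6.16 mA

Combine the parallel branches: R_p = (1/10.8 + 1/1.79)⁻¹ = 1.536 kΩ.
V_A by voltage divider: V_A = 40.7 × 1.536/(4.13 + 1.536) = 11.03 V.
I(R2) = V_A / R2 = 11.03/1.79 = 6.162 mA.
(Check via current divider: I_total = 7.184 mA; share G_k/ΣG = 0.8578 → same result.)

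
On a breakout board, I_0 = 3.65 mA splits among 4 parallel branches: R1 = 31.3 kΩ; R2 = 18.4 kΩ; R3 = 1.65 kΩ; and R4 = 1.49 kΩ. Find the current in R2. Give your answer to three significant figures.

Conductances: ΣG = 1/31.3 + 1/18.4 + 1/1.65 + 1/1.49 = 1.363 (1/kΩ).
R2 takes the fraction G_k/ΣG = 0.05435/1.363 = 0.03986, so I = 3.65 × 0.03986 = 0.1455 mA.

I ≈ 0.145 mA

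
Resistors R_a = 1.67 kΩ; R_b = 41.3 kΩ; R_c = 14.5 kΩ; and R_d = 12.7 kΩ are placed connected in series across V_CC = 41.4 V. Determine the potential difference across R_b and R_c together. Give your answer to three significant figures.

Series total: ΣR = 1.67 + 41.3 + 14.5 + 12.7 = 70.17 kΩ.
R_{R_b..R_c} = 41.3 + 14.5 = 55.80 kΩ.
By the voltage-divider rule, V = 41.4 × 55.80/70.17 = 32.92 V.

V ≈ 32.9 V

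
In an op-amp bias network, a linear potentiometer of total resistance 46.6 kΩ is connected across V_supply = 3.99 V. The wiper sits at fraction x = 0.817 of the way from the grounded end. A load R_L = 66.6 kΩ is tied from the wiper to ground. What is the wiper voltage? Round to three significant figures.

Split the track: R_lower = x·R_p = 38.07 kΩ, R_upper = (1−x)·R_p = 8.528 kΩ.
(x·R_p) ‖ R_L = 24.22 kΩ.
Loaded-divider output: V_out = 3.99 × 0.7396 = 2.951 V.

V_out ≈ 2.95 V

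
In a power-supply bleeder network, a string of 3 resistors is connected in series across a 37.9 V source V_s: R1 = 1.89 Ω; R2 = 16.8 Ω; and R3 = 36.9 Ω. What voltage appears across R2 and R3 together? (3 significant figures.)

V ≈ 36.6 V

ΣR = 1.89 + 16.8 + 36.9 = 55.59 Ω.
R_{R2..R3} = 16.8 + 36.9 = 53.70 Ω.
By the voltage-divider rule, V = 37.9 × 53.70/55.59 = 36.61 V.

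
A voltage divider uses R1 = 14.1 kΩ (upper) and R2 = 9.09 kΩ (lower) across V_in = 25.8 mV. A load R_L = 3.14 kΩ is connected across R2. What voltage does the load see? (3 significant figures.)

The load sits in parallel with R2, giving an effective lower resistance R2' = R2·R_L/(R2+R_L) = 2.334 kΩ.
Then V_out = V_in · R2'/(R1 + R2') = 25.8 × 2.334/16.43 = 3.664 mV.
(Unloaded it would be 10.1 mV; the load pulls it down.)

V_out ≈ 3.66 mV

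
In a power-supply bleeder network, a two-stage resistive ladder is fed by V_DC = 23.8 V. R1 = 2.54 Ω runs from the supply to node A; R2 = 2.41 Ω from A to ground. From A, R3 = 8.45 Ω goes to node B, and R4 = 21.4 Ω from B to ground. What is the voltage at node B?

The second stage (R3 + R4 = 29.85 Ω) loads node A in parallel with R2.
R2 ‖ (R3+R4) = 2.230 Ω.
So V_A = 23.8 × 0.4675 = 11.13 V.
Stage 2 is unloaded, so V_B = V_A · R4/(R3+R4) = 11.13 × 21.4/29.85 = 7.977 V.

V_B ≈ 7.98 V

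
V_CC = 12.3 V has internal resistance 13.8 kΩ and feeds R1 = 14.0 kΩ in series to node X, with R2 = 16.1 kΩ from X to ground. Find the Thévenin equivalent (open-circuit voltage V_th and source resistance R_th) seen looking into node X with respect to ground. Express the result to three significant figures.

R1' = 13.8 + 14.0 = 27.80 kΩ (source resistance + R1).
V_th is the unloaded tap voltage: V_CC · R2/(R1'+R2) = 12.3 × 0.3667 = 4.511 V.
With V_CC suppressed (replaced by a short), R_th = R1' ‖ R2 = (27.80 × 16.1)/(27.80 + 16.1) = 10.20 kΩ.

V_th ≈ 4.51 V, R_th ≈ 10.2 kΩ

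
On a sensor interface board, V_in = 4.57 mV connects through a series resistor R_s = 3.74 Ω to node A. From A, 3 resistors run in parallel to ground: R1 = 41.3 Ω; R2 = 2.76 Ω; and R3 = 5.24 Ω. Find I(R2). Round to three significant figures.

I ≈ 0.524 mA

Equivalent of the parallel group: R_p = 1.732 Ω.
V_A = 4.57 × 1.732/5.472 = 1.446 mV.
Branch current I = V_A/R2 = 1.446/2.76 = 0.5241 mA.
(Check via current divider: I_total = 0.8352 mA; share G_k/ΣG = 0.6275 → same result.)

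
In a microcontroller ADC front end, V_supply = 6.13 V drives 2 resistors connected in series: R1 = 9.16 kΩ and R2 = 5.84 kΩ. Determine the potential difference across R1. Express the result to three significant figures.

ΣR = 9.16 + 5.84 = 15.00 kΩ.
Voltage divider: V = V_supply · (9.160 / 15.00) = 6.13 × 0.6107 = 3.743 V.

V ≈ 3.74 V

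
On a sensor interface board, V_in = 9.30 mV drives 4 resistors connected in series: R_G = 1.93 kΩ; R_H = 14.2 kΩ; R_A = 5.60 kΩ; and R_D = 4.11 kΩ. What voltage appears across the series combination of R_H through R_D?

ΣR = 1.93 + 14.2 + 5.60 + 4.11 = 25.84 kΩ.
R_{R_H..R_D} = 14.2 + 5.60 + 4.11 = 23.91 kΩ.
By the voltage-divider rule, V = 9.30 × 23.91/25.84 = 8.605 mV.

V ≈ 8.61 mV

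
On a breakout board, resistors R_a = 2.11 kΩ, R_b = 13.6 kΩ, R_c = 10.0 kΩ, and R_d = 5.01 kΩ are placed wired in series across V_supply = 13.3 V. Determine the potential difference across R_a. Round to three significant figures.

V ≈ 0.914 V

ΣR = 2.11 + 13.6 + 10.0 + 5.01 = 30.72 kΩ.
V = V_supply · R/ΣR = 13.3 × 0.06868 = 0.9135 V.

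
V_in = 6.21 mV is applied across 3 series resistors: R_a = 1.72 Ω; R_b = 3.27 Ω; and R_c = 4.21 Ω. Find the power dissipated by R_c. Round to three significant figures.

The common current is I = 6.21/9.200 = 0.6750 mA.
P = I²R = 0.4556 × 4.21 = 1.918 µW.

P ≈ 1.92 µW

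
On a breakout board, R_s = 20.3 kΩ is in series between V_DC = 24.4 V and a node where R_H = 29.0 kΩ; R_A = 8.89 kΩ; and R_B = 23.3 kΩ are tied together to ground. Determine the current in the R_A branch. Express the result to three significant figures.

Equivalent of the parallel group: R_p = 5.266 kΩ.
V_A = 24.4 × 5.266/25.57 = 5.026 V.
I(R_A) = V_A / R_A = 5.026/8.89 = 0.5654 mA.

I ≈ 0.565 mA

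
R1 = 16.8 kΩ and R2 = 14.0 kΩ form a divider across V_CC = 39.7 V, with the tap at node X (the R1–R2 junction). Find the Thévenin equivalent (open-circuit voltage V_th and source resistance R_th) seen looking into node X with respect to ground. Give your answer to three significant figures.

V_th ≈ 18.0 V, R_th ≈ 7.64 kΩ

Open-circuit (no load on X): V_th = V_CC · R2/(R1 + R2) = 39.7 × 14.0/(16.80 + 14.0) = 18.05 V.
Zeroing V_CC shorts the top of R1 to ground, so R_th = R1 ‖ R2 = 7.636 kΩ.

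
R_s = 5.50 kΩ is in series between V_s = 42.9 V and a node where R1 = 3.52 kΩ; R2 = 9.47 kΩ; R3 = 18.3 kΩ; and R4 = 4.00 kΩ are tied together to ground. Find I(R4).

I ≈ 2.23 mA

Combine the parallel branches: R_p = (1/3.52 + 1/9.47 + 1/18.3 + 1/4.00)⁻¹ = 1.440 kΩ.
V_A by voltage divider: V_A = 42.9 × 1.440/(5.50 + 1.440) = 8.903 V.
I(R4) = V_A / R4 = 8.903/4.00 = 2.226 mA.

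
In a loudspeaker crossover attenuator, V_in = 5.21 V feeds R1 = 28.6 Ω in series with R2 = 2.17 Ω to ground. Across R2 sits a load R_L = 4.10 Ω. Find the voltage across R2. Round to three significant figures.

V_out ≈ 0.246 V

R2 ‖ R_L = (2.17 × 4.10)/(2.17 + 4.10) = 1.419 Ω.
Then V_out = V_in · R2'/(R1 + R2') = 5.21 × 1.419/30.02 = 0.2463 V.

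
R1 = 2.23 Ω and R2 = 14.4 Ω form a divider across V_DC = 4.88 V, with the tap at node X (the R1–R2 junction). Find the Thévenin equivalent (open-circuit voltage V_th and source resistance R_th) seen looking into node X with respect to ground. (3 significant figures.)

V_th ≈ 4.23 V, R_th ≈ 1.93 Ω

With X open, the divider is unloaded: V_th = 4.88 × 14.4/16.63 = 4.226 V.
Zeroing V_DC shorts the top of R1 to ground, so R_th = R1 ‖ R2 = 1.931 Ω.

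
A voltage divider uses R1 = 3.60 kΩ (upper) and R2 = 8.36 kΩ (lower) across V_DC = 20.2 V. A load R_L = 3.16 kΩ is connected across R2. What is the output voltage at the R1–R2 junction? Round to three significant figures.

V_out ≈ 7.86 V

The load sits in parallel with R2, giving an effective lower resistance R2' = R2·R_L/(R2+R_L) = 2.293 kΩ.
Now apply the divider: V_out = 20.2 × 0.3891 = 7.860 V.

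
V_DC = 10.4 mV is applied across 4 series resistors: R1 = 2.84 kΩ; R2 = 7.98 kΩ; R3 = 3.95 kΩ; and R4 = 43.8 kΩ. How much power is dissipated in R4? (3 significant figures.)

ΣR = 58.57 kΩ → I = 10.4/58.57 = 0.1776 µA.
V(R4) = I·R = 7.777 mV; P = V·I = 7.777 × 0.1776 = 1.381 nW.

P ≈ 1.38 nW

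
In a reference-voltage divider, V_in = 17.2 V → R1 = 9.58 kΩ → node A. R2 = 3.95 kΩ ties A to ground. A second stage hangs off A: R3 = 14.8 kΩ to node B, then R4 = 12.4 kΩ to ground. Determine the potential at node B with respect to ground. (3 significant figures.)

V_B ≈ 2.08 V

The second stage (R3 + R4 = 27.20 kΩ) loads node A in parallel with R2.
Effective lower resistance at A: R2 ‖ 27.20 = 3.449 kΩ.
V_A = 17.2 × 3.449/(9.58 + 3.449) = 4.553 V.
Then the unloaded second divider: V_B = V_A × R4/(R3+R4) = 4.553 × 0.4559 = 2.076 V.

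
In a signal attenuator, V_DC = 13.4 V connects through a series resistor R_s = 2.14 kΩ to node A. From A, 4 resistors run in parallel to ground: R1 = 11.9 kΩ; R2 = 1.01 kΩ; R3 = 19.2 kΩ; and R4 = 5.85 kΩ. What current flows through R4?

Equivalent of the parallel group: R_p = 0.7709 kΩ.
V_A by voltage divider: V_A = 13.4 × 0.7709/(2.14 + 0.7709) = 3.549 V.
I(R4) = V_A / R4 = 3.549/5.85 = 0.6066 mA.

I ≈ 0.607 mA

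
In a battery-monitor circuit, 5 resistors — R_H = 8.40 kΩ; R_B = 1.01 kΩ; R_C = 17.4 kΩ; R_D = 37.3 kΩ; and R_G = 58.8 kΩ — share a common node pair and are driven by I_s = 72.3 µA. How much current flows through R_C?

I ≈ 3.43 µA

Total conductance ΣG = 1/8.40 + 1/1.01 + 1/17.4 + 1/37.3 + 1/58.8 = 1.210 (units of 1/kΩ).
By the current-divider rule, I = I_s · G_k/ΣG = 72.3 × 0.04748 = 3.433 µA.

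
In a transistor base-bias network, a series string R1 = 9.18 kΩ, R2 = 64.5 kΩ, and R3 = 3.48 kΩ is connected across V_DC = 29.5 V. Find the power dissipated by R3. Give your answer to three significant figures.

The common current is I = 29.5/77.16 = 0.3823 mA.
P(R3) = I²·R3 = (0.3823)² × 3.48 = 0.5087 mW.

P ≈ 0.509 mW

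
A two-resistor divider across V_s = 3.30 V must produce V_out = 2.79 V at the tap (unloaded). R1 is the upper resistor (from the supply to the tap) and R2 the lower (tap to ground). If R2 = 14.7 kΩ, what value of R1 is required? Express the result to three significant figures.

Required fraction k = V_out/V_s = 0.8455.
So R1 = R2 · (V_s/V_out − 1) = 14.7 × (3.30/2.79 − 1) = 14.7 × 0.1828 = 2.687 kΩ.

R1 ≈ 2.69 kΩ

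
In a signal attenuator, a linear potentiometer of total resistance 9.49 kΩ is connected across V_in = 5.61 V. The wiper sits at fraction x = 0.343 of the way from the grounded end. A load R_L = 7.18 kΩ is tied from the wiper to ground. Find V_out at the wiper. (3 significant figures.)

Lower segment x·R_p = 3.255 kΩ; upper segment (1−x)·R_p = 6.235 kΩ.
(x·R_p) ‖ R_L = 2.240 kΩ.
Loaded-divider output: V_out = 5.61 × 0.2643 = 1.483 V.
(Unloaded: V_out = x·V_in = 1.92 V.)

V_out ≈ 1.48 V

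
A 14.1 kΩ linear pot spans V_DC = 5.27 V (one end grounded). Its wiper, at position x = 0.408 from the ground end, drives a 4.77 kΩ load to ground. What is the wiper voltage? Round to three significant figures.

The pot divides into 8.347 kΩ above the wiper and 5.753 kΩ below.
R_L loads the lower segment: effective lower R = 2.608 kΩ.
Loaded-divider output: V_out = 5.27 × 0.2380 = 1.254 V.

V_out ≈ 1.25 V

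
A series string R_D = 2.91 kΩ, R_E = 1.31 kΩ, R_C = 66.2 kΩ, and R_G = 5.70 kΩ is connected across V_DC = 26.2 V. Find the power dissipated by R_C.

ΣR = 76.12 kΩ → I = 26.2/76.12 = 0.3442 mA.
V(R_C) = I·R = 22.79 V; P = V·I = 22.79 × 0.3442 = 7.843 mW.

P ≈ 7.84 mW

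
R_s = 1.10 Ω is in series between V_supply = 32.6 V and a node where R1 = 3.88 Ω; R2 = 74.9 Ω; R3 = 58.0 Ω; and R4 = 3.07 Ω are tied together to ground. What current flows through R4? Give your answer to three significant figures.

I ≈ 6.34 A

Combine the parallel branches: R_p = (1/3.88 + 1/74.9 + 1/58.0 + 1/3.07)⁻¹ = 1.629 Ω.
V_A = 32.6 × 1.629/2.729 = 19.46 V.
Branch current I = V_A/R4 = 19.46/3.07 = 6.338 A.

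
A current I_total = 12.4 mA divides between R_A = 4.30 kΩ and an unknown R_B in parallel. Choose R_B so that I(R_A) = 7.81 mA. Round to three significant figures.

In a two-way split, I_A/I_total = R_B/(R_A + R_B).
7.81/12.4 = R_B/(R_A + R_B) → R_B = R_A · (0.6298)/(1 − 0.6298) = 4.30 × 1.702 = 7.317 kΩ.

R_B ≈ 7.32 kΩ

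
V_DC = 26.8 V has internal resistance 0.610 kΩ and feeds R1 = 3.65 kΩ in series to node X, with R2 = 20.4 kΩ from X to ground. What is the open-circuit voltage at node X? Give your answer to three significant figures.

R1' = 0.610 + 3.65 = 4.260 kΩ (source resistance + R1).
V_th is the unloaded tap voltage: V_DC · R2/(R1'+R2) = 26.8 × 0.8273 = 22.17 V.

V_th ≈ 22.2 V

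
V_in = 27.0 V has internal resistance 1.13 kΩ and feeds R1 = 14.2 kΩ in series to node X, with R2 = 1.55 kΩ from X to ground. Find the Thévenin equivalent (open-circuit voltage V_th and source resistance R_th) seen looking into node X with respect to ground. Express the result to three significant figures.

R1' = 1.13 + 14.2 = 15.33 kΩ (source resistance + R1).
V_th is the unloaded tap voltage: V_in · R2/(R1'+R2) = 27.0 × 0.09182 = 2.479 V.
With V_in suppressed (replaced by a short), R_th = R1' ‖ R2 = (15.33 × 1.55)/(15.33 + 1.55) = 1.408 kΩ.

V_th ≈ 2.48 V, R_th ≈ 1.41 kΩ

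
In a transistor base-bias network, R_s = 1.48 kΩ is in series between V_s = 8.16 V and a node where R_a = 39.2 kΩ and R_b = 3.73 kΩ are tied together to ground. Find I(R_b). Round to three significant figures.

Combine the parallel branches: R_p = (1/39.2 + 1/3.73)⁻¹ = 3.406 kΩ.
V_A = 8.16 × 3.406/4.886 = 5.688 V.
I(R_b) = V_A / R_b = 5.688/3.73 = 1.525 mA.
(Check via current divider: I_total = 1.670 mA; share G_k/ΣG = 0.9131 → same result.)

I ≈ 1.52 mA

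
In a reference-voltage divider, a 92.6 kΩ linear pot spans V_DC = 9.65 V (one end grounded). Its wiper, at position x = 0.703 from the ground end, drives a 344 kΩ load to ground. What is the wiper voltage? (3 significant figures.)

V_out ≈ 6.42 V

Split the track: R_lower = x·R_p = 65.10 kΩ, R_upper = (1−x)·R_p = 27.50 kΩ.
R_L loads the lower segment: effective lower R = 54.74 kΩ.
V_out = 9.65 × 54.74/(27.50 + 54.74) = 6.423 V.
(Unloaded: V_out = x·V_DC = 6.78 V.)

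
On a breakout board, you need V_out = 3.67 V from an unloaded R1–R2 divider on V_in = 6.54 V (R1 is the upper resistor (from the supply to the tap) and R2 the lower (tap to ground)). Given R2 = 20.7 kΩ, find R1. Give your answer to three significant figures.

Required fraction k = V_out/V_in = 0.5612.
Rearranging, R1 = R2·(1−k)/k = 20.7 × 0.7820 = 16.19 kΩ.

R1 ≈ 16.2 kΩ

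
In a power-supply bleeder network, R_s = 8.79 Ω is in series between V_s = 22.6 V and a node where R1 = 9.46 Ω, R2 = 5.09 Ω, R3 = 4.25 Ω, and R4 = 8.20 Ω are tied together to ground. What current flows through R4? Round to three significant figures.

Parallel bank: R_p = 1/(1/9.46 + 1/5.09 + 1/4.25 + 1/8.20) = 1.516 Ω.
V_A by voltage divider: V_A = 22.6 × 1.516/(8.79 + 1.516) = 3.325 V.
I(R4) = V_A / R4 = 3.325/8.20 = 0.4055 A.
(Check via current divider: I_total = 2.193 A; share G_k/ΣG = 0.1849 → same result.)

I ≈ 0.406 A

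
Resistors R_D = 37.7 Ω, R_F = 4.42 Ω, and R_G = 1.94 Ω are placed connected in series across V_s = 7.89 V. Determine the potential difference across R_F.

Total series resistance ΣR = 37.7 + 4.42 + 1.94 = 44.06 Ω.
V = V_s · R/ΣR = 7.89 × 0.1003 = 0.7915 V.

V ≈ 0.792 V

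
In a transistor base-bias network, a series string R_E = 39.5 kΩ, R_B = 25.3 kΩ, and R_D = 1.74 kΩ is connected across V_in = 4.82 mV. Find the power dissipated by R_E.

P ≈ 0.207 nW

Series current I = V_in/ΣR = 4.82/66.54 = 0.07244 µA.
P(R_E) = I²·R_E = (0.07244)² × 39.5 = 0.2073 nW.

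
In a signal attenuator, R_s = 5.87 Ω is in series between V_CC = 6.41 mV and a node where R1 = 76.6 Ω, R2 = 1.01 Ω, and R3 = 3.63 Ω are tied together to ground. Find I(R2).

I ≈ 0.746 mA

Combine the parallel branches: R_p = (1/76.6 + 1/1.01 + 1/3.63)⁻¹ = 0.7821 Ω.
V_A = 6.41 × 0.7821/6.652 = 0.7536 mV.
I(R2) = V_A / R2 = 0.7536/1.01 = 0.7462 mA.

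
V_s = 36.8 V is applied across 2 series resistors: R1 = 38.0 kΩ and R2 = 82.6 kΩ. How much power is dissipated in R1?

P ≈ 3.54 mW

ΣR = 120.6 kΩ → I = 36.8/120.6 = 0.3051 mA.
P = I²R = 0.09311 × 38.0 = 3.538 mW.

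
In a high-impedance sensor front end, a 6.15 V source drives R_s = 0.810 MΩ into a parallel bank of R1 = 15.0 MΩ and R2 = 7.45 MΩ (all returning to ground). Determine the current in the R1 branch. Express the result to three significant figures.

Equivalent of the parallel group: R_p = 4.978 MΩ.
V_A by voltage divider: V_A = 6.15 × 4.978/(0.810 + 4.978) = 5.289 V.
Branch current I = V_A/R1 = 5.289/15.0 = 0.3526 µA.

I ≈ 0.353 µA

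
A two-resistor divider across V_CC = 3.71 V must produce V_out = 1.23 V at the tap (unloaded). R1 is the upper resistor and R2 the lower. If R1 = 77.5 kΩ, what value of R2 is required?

R2 ≈ 38.4 kΩ

The divider ratio is R2/(R1+R2) = 1.23/3.71 = 0.3315.
So R2 = R1 · V_out/(V_CC − V_out) = 77.5 × 1.23/(3.71 − 1.23) = 77.5 × 0.4960 = 38.44 kΩ.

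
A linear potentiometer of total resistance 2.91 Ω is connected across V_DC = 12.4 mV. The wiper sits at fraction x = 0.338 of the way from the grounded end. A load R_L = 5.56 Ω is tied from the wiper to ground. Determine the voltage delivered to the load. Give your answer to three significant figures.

V_out ≈ 3.75 mV

Lower segment x·R_p = 0.9836 Ω; upper segment (1−x)·R_p = 1.926 Ω.
Lower segment in parallel with the load: 0.9836 ‖ 5.56 = 0.8357 Ω.
Loaded-divider output: V_out = 12.4 × 0.3026 = 3.752 mV.
(Unloaded: V_out = x·V_DC = 4.19 mV.)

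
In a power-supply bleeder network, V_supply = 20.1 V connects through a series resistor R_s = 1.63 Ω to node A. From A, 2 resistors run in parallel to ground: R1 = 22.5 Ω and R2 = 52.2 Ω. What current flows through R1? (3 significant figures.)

I ≈ 0.809 A

Parallel bank: R_p = 1/(1/22.5 + 1/52.2) = 15.72 Ω.
V_A = 20.1 × 15.72/17.35 = 18.21 V.
Branch current I = V_A/R1 = 18.21/22.5 = 0.8094 A.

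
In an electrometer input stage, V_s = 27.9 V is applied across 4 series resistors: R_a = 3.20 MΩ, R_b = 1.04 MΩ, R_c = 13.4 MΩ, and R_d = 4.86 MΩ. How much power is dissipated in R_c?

ΣR = 22.50 MΩ → I = 27.9/22.50 = 1.240 µA.
V(R_c) = I·R = 16.62 V; P = V·I = 16.62 × 1.240 = 20.60 µW.

P ≈ 20.6 µW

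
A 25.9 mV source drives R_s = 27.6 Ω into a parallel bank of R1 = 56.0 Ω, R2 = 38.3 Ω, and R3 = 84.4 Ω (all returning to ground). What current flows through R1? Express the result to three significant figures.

Equivalent of the parallel group: R_p = 17.92 Ω.
V_A by voltage divider: V_A = 25.9 × 17.92/(27.6 + 17.92) = 10.19 mV.
I(R1) = V_A / R1 = 10.19/56.0 = 0.1821 mA.

I ≈ 0.182 mA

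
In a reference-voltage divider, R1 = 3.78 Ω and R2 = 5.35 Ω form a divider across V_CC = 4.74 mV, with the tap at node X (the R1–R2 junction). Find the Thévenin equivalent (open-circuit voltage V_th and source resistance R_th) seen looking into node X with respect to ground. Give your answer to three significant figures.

V_th ≈ 2.78 mV, R_th ≈ 2.22 Ω

V_th is the unloaded tap voltage: V_CC · R2/(R1+R2) = 4.74 × 0.5860 = 2.778 mV.
Zeroing V_CC shorts the top of R1 to ground, so R_th = R1 ‖ R2 = 2.215 Ω.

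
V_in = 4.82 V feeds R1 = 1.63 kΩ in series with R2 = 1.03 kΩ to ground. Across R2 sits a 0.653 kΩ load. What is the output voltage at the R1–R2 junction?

R2 ‖ R_L = (1.03 × 0.653)/(1.03 + 0.653) = 0.3996 kΩ.
Now apply the divider: V_out = 4.82 × 0.1969 = 0.9491 V.
(Unloaded it would be 1.87 V; the load pulls it down.)

V_out ≈ 0.949 V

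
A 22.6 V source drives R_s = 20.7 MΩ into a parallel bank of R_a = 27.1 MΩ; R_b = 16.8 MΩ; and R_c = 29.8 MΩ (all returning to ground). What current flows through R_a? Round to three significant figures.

Equivalent of the parallel group: R_p = 7.693 MΩ.
V_A by voltage divider: V_A = 22.6 × 7.693/(20.7 + 7.693) = 6.124 V.
Branch current I = V_A/R_a = 6.124/27.1 = 0.2260 µA.

I ≈ 0.226 µA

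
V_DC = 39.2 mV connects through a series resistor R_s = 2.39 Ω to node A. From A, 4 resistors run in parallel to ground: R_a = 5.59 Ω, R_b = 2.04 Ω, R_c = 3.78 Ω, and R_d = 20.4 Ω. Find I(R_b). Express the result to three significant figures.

I ≈ 5.74 mA

Parallel bank: R_p = 1/(1/5.59 + 1/2.04 + 1/3.78 + 1/20.4) = 1.018 Ω.
V_A by voltage divider: V_A = 39.2 × 1.018/(2.39 + 1.018) = 11.71 mV.
Branch current I = V_A/R_b = 11.71/2.04 = 5.739 mA.
(Check via current divider: I_total = 11.50 mA; share G_k/ΣG = 0.4988 → same result.)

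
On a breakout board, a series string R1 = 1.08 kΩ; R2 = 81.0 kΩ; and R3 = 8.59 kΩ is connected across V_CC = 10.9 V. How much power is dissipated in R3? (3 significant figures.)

P ≈ 0.124 mW

The common current is I = 10.9/90.67 = 0.1202 mA.
P = I²R = 0.01445 × 8.59 = 0.1241 mW.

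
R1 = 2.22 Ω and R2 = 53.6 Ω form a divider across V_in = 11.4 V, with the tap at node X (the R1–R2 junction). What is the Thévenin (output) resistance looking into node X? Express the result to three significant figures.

R_th ≈ 2.13 Ω

Looking into X with the source shorted: R_th = R1·R2/(R1+R2) = 2.220 × 53.6/55.82 = 2.132 Ω.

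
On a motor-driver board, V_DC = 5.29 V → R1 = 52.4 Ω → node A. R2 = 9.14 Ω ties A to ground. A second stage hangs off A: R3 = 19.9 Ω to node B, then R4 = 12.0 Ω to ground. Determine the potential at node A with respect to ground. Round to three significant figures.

V_A ≈ 0.632 V

Node A sees R2 in parallel with the series input of stage 2, R3 + R4 = 31.90 Ω.
R2 ‖ (R3+R4) = 7.104 Ω.
So V_A = 5.29 × 0.1194 = 0.6316 V.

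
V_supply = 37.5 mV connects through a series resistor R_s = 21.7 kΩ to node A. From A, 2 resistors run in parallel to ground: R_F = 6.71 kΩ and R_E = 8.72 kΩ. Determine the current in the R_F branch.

I ≈ 0.831 µA

Equivalent of the parallel group: R_p = 3.792 kΩ.
V_A = 37.5 × 3.792/25.49 = 5.578 mV.
Branch current I = V_A/R_F = 5.578/6.71 = 0.8313 µA.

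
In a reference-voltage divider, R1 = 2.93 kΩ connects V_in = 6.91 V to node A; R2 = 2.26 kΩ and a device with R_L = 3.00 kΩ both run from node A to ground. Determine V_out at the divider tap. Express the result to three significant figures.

V_out ≈ 2.11 V

The load sits in parallel with R2, giving an effective lower resistance R2' = R2·R_L/(R2+R_L) = 1.289 kΩ.
Now apply the divider: V_out = 6.91 × 0.3055 = 2.111 V.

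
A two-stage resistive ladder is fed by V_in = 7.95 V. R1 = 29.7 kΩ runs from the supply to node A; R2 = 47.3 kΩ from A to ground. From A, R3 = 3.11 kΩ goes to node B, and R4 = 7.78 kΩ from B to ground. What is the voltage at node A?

The second stage (R3 + R4 = 10.89 kΩ) loads node A in parallel with R2.
R2 ‖ (R3+R4) = 8.852 kΩ.
V_A = 7.95 × 8.852/(29.7 + 8.852) = 1.825 V.

V_A ≈ 1.83 V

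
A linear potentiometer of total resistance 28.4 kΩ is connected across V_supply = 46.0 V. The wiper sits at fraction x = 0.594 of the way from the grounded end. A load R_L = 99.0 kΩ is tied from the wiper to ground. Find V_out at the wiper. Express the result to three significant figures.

V_out ≈ 25.6 V

Lower segment x·R_p = 16.87 kΩ; upper segment (1−x)·R_p = 11.53 kΩ.
R_L loads the lower segment: effective lower R = 14.41 kΩ.
Then V_out = V_supply · 14.41/(11.53 + 14.41) = 25.56 V.
(Unloaded: V_out = x·V_supply = 27.3 V.)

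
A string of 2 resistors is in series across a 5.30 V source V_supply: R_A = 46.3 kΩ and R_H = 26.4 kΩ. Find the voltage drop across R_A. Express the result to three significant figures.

V ≈ 3.38 V

Series total: ΣR = 46.3 + 26.4 = 72.70 kΩ.
Voltage divider: V = V_supply · (46.30 / 72.70) = 5.30 × 0.6369 = 3.375 V.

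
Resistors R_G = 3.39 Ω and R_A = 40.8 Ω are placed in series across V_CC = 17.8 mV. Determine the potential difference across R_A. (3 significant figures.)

V ≈ 16.4 mV

Total series resistance ΣR = 3.39 + 40.8 = 44.19 Ω.
V = V_CC · R/ΣR = 17.8 × 0.9233 = 16.43 mV.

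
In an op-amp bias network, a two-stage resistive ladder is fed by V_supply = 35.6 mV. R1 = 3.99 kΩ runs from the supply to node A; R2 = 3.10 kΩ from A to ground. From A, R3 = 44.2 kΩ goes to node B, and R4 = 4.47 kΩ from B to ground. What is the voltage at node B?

V_B ≈ 1.38 mV

The second stage (R3 + R4 = 48.67 kΩ) loads node A in parallel with R2.
Effective lower resistance at A: R2 ‖ 48.67 = 2.914 kΩ.
First divider: V_A = V_supply · 2.914/(3.99 + 2.914) = 15.03 mV.
Then the unloaded second divider: V_B = V_A × R4/(R3+R4) = 15.03 × 0.09184 = 1.380 mV.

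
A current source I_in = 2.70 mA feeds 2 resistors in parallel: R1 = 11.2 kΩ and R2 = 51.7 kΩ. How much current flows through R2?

For two parallel branches, I_k = I_in · (other R)/(sum of R).
I(R2) = 2.70 × 11.2/(11.2 + 51.7) = 2.70 × 0.1781 = 0.4808 mA.

I ≈ 0.481 mA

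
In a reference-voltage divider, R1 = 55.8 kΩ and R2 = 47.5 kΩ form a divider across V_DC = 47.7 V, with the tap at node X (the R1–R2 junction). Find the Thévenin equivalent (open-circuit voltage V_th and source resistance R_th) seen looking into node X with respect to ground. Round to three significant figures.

V_th ≈ 21.9 V, R_th ≈ 25.7 kΩ

V_th is the unloaded tap voltage: V_DC · R2/(R1+R2) = 47.7 × 0.4598 = 21.93 V.
Looking into X with the source shorted: R_th = R1·R2/(R1+R2) = 55.80 × 47.5/103.3 = 25.66 kΩ.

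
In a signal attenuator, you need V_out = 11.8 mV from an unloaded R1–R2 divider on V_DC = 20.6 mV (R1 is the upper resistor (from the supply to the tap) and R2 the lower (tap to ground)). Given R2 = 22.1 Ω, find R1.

The divider ratio is R2/(R1+R2) = 11.8/20.6 = 0.5728.
R1 = R2·(1/k − 1) = 22.1 × 0.7458 = 16.48 Ω.

R1 ≈ 16.5 Ω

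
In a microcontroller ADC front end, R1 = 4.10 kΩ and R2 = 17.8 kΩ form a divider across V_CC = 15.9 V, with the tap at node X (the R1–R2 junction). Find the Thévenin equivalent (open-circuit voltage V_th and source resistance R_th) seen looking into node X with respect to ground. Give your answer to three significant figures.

Open-circuit (no load on X): V_th = V_CC · R2/(R1 + R2) = 15.9 × 17.8/(4.100 + 17.8) = 12.92 V.
Zeroing V_CC shorts the top of R1 to ground, so R_th = R1 ‖ R2 = 3.332 kΩ.

V_th ≈ 12.9 V, R_th ≈ 3.33 kΩ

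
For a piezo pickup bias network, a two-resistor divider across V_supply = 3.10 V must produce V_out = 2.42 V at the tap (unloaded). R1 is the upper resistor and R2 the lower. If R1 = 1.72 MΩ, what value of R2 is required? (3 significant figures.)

R2 ≈ 6.12 MΩ

V_out/V_supply = R2/(R1+R2) = 0.7806.
R2 = R1 · 0.7806/(1 − 0.7806) = 6.121 MΩ.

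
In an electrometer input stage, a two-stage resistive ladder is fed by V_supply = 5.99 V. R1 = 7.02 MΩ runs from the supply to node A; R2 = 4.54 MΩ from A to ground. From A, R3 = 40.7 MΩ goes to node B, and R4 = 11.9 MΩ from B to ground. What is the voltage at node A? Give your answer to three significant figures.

V_A ≈ 2.24 V

Node A sees R2 in parallel with the series input of stage 2, R3 + R4 = 52.60 MΩ.
R2 ‖ (R3+R4) = 4.179 MΩ.
First divider: V_A = V_supply · 4.179/(7.02 + 4.179) = 2.235 V.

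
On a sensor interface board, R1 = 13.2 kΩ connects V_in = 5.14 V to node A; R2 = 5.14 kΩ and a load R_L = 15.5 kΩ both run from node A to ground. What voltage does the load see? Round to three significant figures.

The load sits in parallel with R2, giving an effective lower resistance R2' = R2·R_L/(R2+R_L) = 3.860 kΩ.
Then V_out = V_in · R2'/(R1 + R2') = 5.14 × 3.860/17.06 = 1.163 V.

V_out ≈ 1.16 V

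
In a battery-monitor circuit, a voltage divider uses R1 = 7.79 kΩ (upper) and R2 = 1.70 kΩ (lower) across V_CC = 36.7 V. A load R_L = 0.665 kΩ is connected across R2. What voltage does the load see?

V_out ≈ 2.12 V

The load sits in parallel with R2, giving an effective lower resistance R2' = R2·R_L/(R2+R_L) = 0.4780 kΩ.
Voltage divider with the loaded lower leg: V_out = 36.7 × 0.4780/(7.79 + 0.4780) = 36.7 × 0.05781 = 2.122 V.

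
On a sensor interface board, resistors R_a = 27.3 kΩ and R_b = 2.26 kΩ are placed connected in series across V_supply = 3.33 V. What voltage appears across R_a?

Series total: ΣR = 27.3 + 2.26 = 29.56 kΩ.
By the voltage-divider rule, V = 3.33 × 27.30/29.56 = 3.075 V.

V ≈ 3.08 V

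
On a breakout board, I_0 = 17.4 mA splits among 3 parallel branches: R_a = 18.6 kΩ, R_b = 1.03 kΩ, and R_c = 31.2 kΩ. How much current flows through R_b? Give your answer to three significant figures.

I ≈ 16.0 mA

Conductances: ΣG = 1/18.6 + 1/1.03 + 1/31.2 = 1.057 (1/kΩ).
R_b takes the fraction G_k/ΣG = 0.9709/1.057 = 0.9188, so I = 17.4 × 0.9188 = 15.99 mA.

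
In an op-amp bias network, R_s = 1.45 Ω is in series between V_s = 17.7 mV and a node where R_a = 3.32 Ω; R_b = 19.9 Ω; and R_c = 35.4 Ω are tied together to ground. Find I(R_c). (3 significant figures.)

Combine the parallel branches: R_p = (1/3.32 + 1/19.9 + 1/35.4)⁻¹ = 2.634 Ω.
V_A by voltage divider: V_A = 17.7 × 2.634/(1.45 + 2.634) = 11.42 mV.
Branch current I = V_A/R_c = 11.42/35.4 = 0.3225 mA.

I ≈ 0.322 mA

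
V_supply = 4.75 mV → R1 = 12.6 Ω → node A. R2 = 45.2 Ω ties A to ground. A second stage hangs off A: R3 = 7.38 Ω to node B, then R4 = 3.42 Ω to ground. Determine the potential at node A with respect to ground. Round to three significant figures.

V_A ≈ 1.94 mV

Looking into the second stage from A: R3 + R4 = 10.80 Ω appears in parallel with R2.
R2 ‖ (R3+R4) = 8.717 Ω.
So V_A = 4.75 × 0.4089 = 1.942 mV.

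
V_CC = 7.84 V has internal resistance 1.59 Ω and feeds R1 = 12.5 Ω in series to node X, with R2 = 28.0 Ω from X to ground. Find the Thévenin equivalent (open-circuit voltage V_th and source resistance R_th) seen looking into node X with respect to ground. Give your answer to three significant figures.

R1' = 1.59 + 12.5 = 14.09 Ω (source resistance + R1).
With X open, the divider is unloaded: V_th = 7.84 × 28.0/42.09 = 5.215 V.
Zeroing V_CC shorts the top of R1' to ground, so R_th = R1' ‖ R2 = 9.373 Ω.

V_th ≈ 5.22 V, R_th ≈ 9.37 Ω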